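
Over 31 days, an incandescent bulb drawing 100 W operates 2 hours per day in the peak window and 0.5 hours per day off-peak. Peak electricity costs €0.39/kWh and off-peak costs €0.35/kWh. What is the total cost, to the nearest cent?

€2.96

Peak energy = 0.1 kW × 2 h × 31 = 6.2 kWh
Off-peak energy = 0.1 kW × 0.5 h × 31 = 1.55 kWh
Cost = 6.2 × €0.39 + 1.55 × €0.35 = €2.418 + €0.5425 = €2.96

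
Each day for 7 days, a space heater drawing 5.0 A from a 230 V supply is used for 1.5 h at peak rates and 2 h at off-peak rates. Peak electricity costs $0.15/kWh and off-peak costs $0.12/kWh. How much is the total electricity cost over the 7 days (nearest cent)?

Power = 5.0 A × 230 V = 1150 W = 1.15 kW
Peak energy = 1.15 kW × 1.5 h × 7 = 12.075 kWh
Off-peak energy = 1.15 kW × 2 h × 7 = 16.1 kWh
Cost = 12.075 × $0.15 + 16.1 × $0.12 = $1.81125 + $1.932 = $3.74

$3.74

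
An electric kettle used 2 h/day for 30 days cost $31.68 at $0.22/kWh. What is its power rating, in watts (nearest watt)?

2400 W

Energy = $31.68 ÷ $0.22/kWh = 144 kWh
Runtime = 2 h/day × 30 days = 60 h
Power = 144 kWh ÷ 60 h = 2.4 kW = 2400 W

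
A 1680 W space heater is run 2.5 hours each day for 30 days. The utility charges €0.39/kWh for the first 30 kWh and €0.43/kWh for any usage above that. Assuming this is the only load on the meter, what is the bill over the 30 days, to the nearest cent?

€52.98

Runtime = 2.5 h/day × 30 days = 75 h
Energy = 1.68 kW × 75 h = 126 kWh
Tier 1 (0–30 kWh): 30 × €0.39 = €11.7
Above 30 kWh: 96 × €0.43 = €41.28
Bill = €52.98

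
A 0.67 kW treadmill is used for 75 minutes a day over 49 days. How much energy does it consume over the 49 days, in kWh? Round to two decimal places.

Runtime = 75 min × 49 = 3675 min = 61.25 h
Energy = 0.67 kW × 61.25 h = 41.0375 kWh ≈ 41.04 kWh

41.04 kWh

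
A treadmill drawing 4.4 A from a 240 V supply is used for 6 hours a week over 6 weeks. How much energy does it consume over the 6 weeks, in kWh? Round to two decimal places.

38.02 kWh

Power = 4.4 A × 240 V = 1056 W = 1.056 kW
Runtime = 6 h/week × 6 weeks = 36 h
Energy = 1.056 kW × 36 h = 38.016 kWh ≈ 38.02 kWh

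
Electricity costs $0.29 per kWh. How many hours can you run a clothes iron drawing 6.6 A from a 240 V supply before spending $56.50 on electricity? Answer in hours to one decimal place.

123.0 h

Power = 6.6 A × 240 V = 1584 W = 1.584 kW
Energy available = $56.50 ÷ $0.29/kWh = 194.8276 kWh
Hours = 194.8276 kWh ÷ 1.584 kW = 123.0 h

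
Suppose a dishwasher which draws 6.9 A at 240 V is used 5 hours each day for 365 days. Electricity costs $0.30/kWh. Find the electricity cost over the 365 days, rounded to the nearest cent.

Power = 6.9 A × 240 V = 1656 W = 1.656 kW
Runtime = 5 h/day × 365 days = 1825 h
Energy = 1.656 kW × 1825 h = 3022.2 kWh
Cost = 3022.2 kWh × $0.30/kWh = $906.66

$906.66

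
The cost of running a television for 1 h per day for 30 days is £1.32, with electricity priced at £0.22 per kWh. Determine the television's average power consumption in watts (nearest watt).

200 W

Energy = £1.32 ÷ £0.22/kWh = 6 kWh
Runtime = 1 h/day × 30 days = 30 h
Power = 6 kWh ÷ 30 h = 0.2 kW = 200 W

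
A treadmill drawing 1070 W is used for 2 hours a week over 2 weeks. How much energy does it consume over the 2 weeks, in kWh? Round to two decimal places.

4.28 kWh

Runtime = 2 h/week × 2 weeks = 4 h
Energy = 1.07 kW × 4 h = 4.28 kWh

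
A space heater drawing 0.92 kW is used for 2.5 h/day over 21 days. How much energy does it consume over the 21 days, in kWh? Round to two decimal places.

Runtime = 2.5 h/day × 21 days = 52.5 h
Energy = 0.92 kW × 52.5 h = 48.3 kWh

48.30 kWh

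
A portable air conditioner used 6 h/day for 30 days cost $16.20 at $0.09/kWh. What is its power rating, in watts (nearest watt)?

Energy = $16.20 ÷ $0.09/kWh = 180 kWh
Runtime = 6 h/day × 30 days = 180 h
Power = 180 kWh ÷ 180 h = 1 kW = 1000 W

1000 W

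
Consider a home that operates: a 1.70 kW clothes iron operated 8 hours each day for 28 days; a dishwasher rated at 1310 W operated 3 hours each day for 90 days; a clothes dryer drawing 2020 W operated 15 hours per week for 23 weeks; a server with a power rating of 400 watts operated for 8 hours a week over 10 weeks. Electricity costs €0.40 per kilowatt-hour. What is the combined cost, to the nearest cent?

clothes iron: Runtime = 8 h/day × 28 days = 224 h
clothes iron: 1.7 kW × 224 h = 380.8 kWh
dishwasher: Runtime = 3 h/day × 90 days = 270 h
dishwasher: 1.31 kW × 270 h = 353.7 kWh
clothes dryer: Runtime = 15 h/week × 23 weeks = 345 h
clothes dryer: 2.02 kW × 345 h = 696.9 kWh
server: Runtime = 8 h/week × 10 weeks = 80 h
server: 0.4 kW × 80 h = 32 kWh
Total energy = 1463.4 kWh
Cost = 1463.4 × €0.40 = €585.36

€585.36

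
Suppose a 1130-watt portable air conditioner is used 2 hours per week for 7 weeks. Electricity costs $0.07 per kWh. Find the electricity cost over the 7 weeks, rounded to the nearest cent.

Runtime = 2 h/week × 7 weeks = 14 h
Energy = 1.13 kW × 14 h = 15.82 kWh
Cost = 15.82 kWh × $0.07/kWh = $1.11

$1.11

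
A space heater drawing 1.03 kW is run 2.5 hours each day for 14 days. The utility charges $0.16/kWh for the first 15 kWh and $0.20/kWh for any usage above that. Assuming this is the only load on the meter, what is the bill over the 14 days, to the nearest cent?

Runtime = 2.5 h/day × 14 days = 35 h
Energy = 1.03 kW × 35 h = 36.05 kWh
Tier 1 (0–15 kWh): 15 × $0.16 = $2.4
Above 15 kWh: 21.05 × $0.20 = $4.21
Bill = $6.61

$6.61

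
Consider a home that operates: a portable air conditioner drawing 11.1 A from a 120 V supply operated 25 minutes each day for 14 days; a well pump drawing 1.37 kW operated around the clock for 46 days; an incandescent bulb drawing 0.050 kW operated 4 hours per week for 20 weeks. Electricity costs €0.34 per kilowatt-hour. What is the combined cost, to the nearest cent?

€518.25

portable air conditioner: Power = 11.1 A × 120 V = 1332 W = 1.332 kW
portable air conditioner: Runtime = 25 min × 14 = 350 min = 5.833333… h
portable air conditioner: 1.332 kW × 5.833333… h = 7.77 kWh
well pump: Runtime = 24 h × 46 = 1104 h
well pump: 1.37 kW × 1104 h = 1512.48 kWh
incandescent bulb: Runtime = 4 h/week × 20 weeks = 80 h
incandescent bulb: 0.05 kW × 80 h = 4 kWh
Total energy = 1524.25 kWh
Cost = 1524.25 × €0.34 = €518.25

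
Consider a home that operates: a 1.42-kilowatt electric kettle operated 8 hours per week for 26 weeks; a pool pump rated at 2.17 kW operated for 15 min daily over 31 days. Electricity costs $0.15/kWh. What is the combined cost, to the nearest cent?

$46.83

electric kettle: Runtime = 8 h/week × 26 weeks = 208 h
electric kettle: 1.42 kW × 208 h = 295.36 kWh
pool pump: Runtime = 15 min × 31 = 465 min = 7.75 h
pool pump: 2.17 kW × 7.75 h = 16.8175 kWh
Total energy = 312.1775 kWh
Cost = 312.1775 × $0.15 = $46.83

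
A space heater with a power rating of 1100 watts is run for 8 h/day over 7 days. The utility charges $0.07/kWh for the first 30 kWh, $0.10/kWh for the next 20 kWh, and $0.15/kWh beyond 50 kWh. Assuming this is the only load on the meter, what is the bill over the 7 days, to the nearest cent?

Runtime = 8 h/day × 7 days = 56 h
Energy = 1.1 kW × 56 h = 61.6 kWh
Tier 1 (0–30 kWh): 30 × $0.07 = $2.1
Tier 2 (30–50 kWh): 20 × $0.10 = $2
Above 50 kWh: 11.6 × $0.15 = $1.74
Bill = $5.84

$5.84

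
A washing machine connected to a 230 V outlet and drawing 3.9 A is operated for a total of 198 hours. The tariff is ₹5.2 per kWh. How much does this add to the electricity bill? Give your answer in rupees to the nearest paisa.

Power = 3.9 A × 230 V = 897 W = 0.897 kW
Energy = 0.897 kW × 198 h = 177.606 kWh
Cost = 177.606 kWh × ₹5.2/kWh = ₹923.55

₹923.55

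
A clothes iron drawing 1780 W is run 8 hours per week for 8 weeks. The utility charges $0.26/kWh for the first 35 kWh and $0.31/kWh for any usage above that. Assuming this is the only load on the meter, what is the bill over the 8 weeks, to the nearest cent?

$33.57

Runtime = 8 h/week × 8 weeks = 64 h
Energy = 1.78 kW × 64 h = 113.92 kWh
Tier 1 (0–35 kWh): 35 × $0.26 = $9.1
Above 35 kWh: 78.92 × $0.31 = $24.4652
Bill = $33.57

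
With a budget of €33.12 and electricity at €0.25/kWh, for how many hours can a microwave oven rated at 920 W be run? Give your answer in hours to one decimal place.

144.0 h

Energy available = €33.12 ÷ €0.25/kWh = 132.48 kWh
Hours = 132.48 kWh ÷ 0.92 kW = 144.0 h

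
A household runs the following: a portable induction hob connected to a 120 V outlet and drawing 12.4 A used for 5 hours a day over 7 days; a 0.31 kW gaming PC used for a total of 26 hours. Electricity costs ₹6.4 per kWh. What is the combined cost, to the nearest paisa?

₹384.90

portable induction hob: Power = 12.4 A × 120 V = 1488 W = 1.488 kW
portable induction hob: Runtime = 5 h/day × 7 days = 35 h
portable induction hob: 1.488 kW × 35 h = 52.08 kWh
gaming PC: 0.31 kW × 26 h = 8.06 kWh
Total energy = 60.14 kWh
Cost = 60.14 × ₹6.4 = ₹384.90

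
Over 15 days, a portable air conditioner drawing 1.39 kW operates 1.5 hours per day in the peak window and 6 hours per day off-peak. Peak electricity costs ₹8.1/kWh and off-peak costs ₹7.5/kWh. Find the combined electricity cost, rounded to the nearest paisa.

₹1191.58

Peak energy = 1.39 kW × 1.5 h × 15 = 31.275 kWh
Off-peak energy = 1.39 kW × 6 h × 15 = 125.1 kWh
Cost = 31.275 × ₹8.1 + 125.1 × ₹7.5 = ₹253.3275 + ₹938.25 = ₹1191.58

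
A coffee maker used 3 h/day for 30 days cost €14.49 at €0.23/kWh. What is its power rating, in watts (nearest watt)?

Energy = €14.49 ÷ €0.23/kWh = 63 kWh
Runtime = 3 h/day × 30 days = 90 h
Power = 63 kWh ÷ 90 h = 0.7 kW = 700 W

700 W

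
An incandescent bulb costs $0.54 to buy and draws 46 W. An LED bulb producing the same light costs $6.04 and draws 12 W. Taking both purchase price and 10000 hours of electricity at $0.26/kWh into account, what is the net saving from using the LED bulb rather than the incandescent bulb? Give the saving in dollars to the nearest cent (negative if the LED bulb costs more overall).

$82.90

incandescent bulb: $0.54 + (46/1000) kW × 10000 h × $0.26 = $0.54 + $119.6 = $120.14
LED bulb: $6.04 + (12/1000) kW × 10000 h × $0.26 = $6.04 + $31.2 = $37.24
Saving = $120.14 − $37.24 = $82.9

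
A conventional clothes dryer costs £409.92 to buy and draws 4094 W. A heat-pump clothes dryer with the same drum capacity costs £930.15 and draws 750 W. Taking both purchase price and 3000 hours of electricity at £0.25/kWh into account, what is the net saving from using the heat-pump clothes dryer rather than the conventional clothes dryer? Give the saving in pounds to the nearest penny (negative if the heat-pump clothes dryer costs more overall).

conventional clothes dryer: £409.92 + (4094/1000) kW × 3000 h × £0.25 = £409.92 + £3070.5 = £3480.42
heat-pump clothes dryer: £930.15 + (750/1000) kW × 3000 h × £0.25 = £930.15 + £562.5 = £1492.65
Saving = £3480.42 − £1492.65 = £1987.77

£1987.77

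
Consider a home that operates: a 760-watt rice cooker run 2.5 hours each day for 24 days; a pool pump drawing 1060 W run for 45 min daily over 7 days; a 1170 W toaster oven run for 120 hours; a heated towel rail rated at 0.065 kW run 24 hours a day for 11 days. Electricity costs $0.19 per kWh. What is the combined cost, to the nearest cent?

$39.66

rice cooker: Runtime = 2.5 h/day × 24 days = 60 h
rice cooker: 0.76 kW × 60 h = 45.6 kWh
pool pump: Runtime = 45 min × 7 = 315 min = 5.25 h
pool pump: 1.06 kW × 5.25 h = 5.565 kWh
toaster oven: 1.17 kW × 120 h = 140.4 kWh
heated towel rail: Runtime = 24 h × 11 = 264 h
heated towel rail: 0.065 kW × 264 h = 17.16 kWh
Total energy = 208.725 kWh
Cost = 208.725 × $0.19 = $39.66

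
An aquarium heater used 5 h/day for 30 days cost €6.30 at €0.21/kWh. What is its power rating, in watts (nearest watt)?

200 W

Energy = €6.30 ÷ €0.21/kWh = 30 kWh
Runtime = 5 h/day × 30 days = 150 h
Power = 30 kWh ÷ 150 h = 0.2 kW = 200 W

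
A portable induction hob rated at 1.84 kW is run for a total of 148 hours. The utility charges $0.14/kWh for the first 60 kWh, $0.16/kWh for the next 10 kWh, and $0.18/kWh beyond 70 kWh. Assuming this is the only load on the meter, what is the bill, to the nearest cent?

Energy = 1.84 kW × 148 h = 272.32 kWh
Tier 1 (0–60 kWh): 60 × $0.14 = $8.4
Tier 2 (60–70 kWh): 10 × $0.16 = $1.6
Above 70 kWh: 202.32 × $0.18 = $36.4176
Bill = $46.42

$46.42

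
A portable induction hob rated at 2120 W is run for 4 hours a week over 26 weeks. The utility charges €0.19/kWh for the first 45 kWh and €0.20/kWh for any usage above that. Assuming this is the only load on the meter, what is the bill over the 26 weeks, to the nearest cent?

€43.65

Runtime = 4 h/week × 26 weeks = 104 h
Energy = 2.12 kW × 104 h = 220.48 kWh
Tier 1 (0–45 kWh): 45 × €0.19 = €8.55
Above 45 kWh: 175.48 × €0.20 = €35.096
Bill = €43.65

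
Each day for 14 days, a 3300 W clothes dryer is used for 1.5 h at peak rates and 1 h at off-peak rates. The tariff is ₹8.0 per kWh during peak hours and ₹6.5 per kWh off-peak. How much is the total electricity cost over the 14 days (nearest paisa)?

₹854.70

Peak energy = 3.3 kW × 1.5 h × 14 = 69.3 kWh
Off-peak energy = 3.3 kW × 1 h × 14 = 46.2 kWh
Cost = 69.3 × ₹8.0 + 46.2 × ₹6.5 = ₹554.4 + ₹300.3 = ₹854.70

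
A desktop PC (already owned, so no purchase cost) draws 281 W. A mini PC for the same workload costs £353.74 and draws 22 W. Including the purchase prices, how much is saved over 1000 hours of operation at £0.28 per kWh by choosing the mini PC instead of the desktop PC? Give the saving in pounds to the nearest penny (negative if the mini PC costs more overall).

-£281.22

desktop PC: £0.00 + (281/1000) kW × 1000 h × £0.28 = £0.00 + £78.68 = £78.68
mini PC: £353.74 + (22/1000) kW × 1000 h × £0.28 = £353.74 + £6.16 = £359.9
Saving = £78.68 − £359.9 = −£281.22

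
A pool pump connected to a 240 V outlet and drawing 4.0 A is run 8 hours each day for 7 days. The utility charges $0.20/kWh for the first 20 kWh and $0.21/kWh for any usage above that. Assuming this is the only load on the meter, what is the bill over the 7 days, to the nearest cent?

Power = 4.0 A × 240 V = 960 W = 0.96 kW
Runtime = 8 h/day × 7 days = 56 h
Energy = 0.96 kW × 56 h = 53.76 kWh
Tier 1 (0–20 kWh): 20 × $0.20 = $4
Above 20 kWh: 33.76 × $0.21 = $7.0896
Bill = $11.09

$11.09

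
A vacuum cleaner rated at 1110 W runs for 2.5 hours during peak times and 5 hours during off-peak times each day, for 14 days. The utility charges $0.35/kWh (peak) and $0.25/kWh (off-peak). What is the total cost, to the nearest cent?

$33.02

Peak energy = 1.11 kW × 2.5 h × 14 = 38.85 kWh
Off-peak energy = 1.11 kW × 5 h × 14 = 77.7 kWh
Cost = 38.85 × $0.35 + 77.7 × $0.25 = $13.5975 + $19.425 = $33.02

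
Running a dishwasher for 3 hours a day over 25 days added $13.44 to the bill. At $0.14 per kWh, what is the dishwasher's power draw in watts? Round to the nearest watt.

Energy = $13.44 ÷ $0.14/kWh = 96 kWh
Runtime = 3 h/day × 25 days = 75 h
Power = 96 kWh ÷ 75 h = 1.28 kW = 1280 W

1280 W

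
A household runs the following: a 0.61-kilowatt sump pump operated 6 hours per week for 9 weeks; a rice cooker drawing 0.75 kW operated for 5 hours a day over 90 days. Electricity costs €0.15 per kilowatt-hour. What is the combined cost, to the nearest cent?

€55.57

sump pump: Runtime = 6 h/week × 9 weeks = 54 h
sump pump: 0.61 kW × 54 h = 32.94 kWh
rice cooker: Runtime = 5 h/day × 90 days = 450 h
rice cooker: 0.75 kW × 450 h = 337.5 kWh
Total energy = 370.44 kWh
Cost = 370.44 × €0.15 = €55.57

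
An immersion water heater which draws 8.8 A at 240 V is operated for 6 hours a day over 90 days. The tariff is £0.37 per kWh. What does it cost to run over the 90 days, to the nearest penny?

Power = 8.8 A × 240 V = 2112 W = 2.112 kW
Runtime = 6 h/day × 90 days = 540 h
Energy = 2.112 kW × 540 h = 1140.48 kWh
Cost = 1140.48 kWh × £0.37/kWh = £421.98

£421.98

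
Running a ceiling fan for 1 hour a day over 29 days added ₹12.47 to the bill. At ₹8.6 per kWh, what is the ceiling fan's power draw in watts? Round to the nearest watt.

50 W

Energy = ₹12.47 ÷ ₹8.6/kWh = 1.45 kWh
Runtime = 1 h/day × 29 days = 29 h
Power = 1.45 kWh ÷ 29 h = 0.05 kW = 50 W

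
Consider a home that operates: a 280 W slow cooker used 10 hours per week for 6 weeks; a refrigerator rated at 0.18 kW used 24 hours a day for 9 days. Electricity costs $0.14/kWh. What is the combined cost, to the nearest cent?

$7.80

slow cooker: Runtime = 10 h/week × 6 weeks = 60 h
slow cooker: 0.28 kW × 60 h = 16.8 kWh
refrigerator: Runtime = 24 h × 9 = 216 h
refrigerator: 0.18 kW × 216 h = 38.88 kWh
Total energy = 55.68 kWh
Cost = 55.68 × $0.14 = $7.80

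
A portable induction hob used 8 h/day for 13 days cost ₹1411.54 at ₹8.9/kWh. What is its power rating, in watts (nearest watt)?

Energy = ₹1411.54 ÷ ₹8.9/kWh = 158.6 kWh
Runtime = 8 h/day × 13 days = 104 h
Power = 158.6 kWh ÷ 104 h = 1.525 kW = 1525 W

1525 W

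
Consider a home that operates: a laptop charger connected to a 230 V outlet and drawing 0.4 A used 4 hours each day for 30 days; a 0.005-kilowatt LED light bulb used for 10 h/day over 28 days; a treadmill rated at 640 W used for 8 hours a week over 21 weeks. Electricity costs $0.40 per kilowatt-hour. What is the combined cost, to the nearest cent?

$47.98

laptop charger: Power = 0.4 A × 230 V = 92 W = 0.092 kW
laptop charger: Runtime = 4 h/day × 30 days = 120 h
laptop charger: 0.092 kW × 120 h = 11.04 kWh
LED light bulb: Runtime = 10 h/day × 28 days = 280 h
LED light bulb: 0.005 kW × 280 h = 1.4 kWh
treadmill: Runtime = 8 h/week × 21 weeks = 168 h
treadmill: 0.64 kW × 168 h = 107.52 kWh
Total energy = 119.96 kWh
Cost = 119.96 × $0.40 = $47.98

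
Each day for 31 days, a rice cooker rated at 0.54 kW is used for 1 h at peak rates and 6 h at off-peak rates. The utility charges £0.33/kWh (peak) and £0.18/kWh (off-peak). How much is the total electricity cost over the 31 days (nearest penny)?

Peak energy = 0.54 kW × 1 h × 31 = 16.74 kWh
Off-peak energy = 0.54 kW × 6 h × 31 = 100.44 kWh
Cost = 16.74 × £0.33 + 100.44 × £0.18 = £5.5242 + £18.0792 = £23.60

£23.60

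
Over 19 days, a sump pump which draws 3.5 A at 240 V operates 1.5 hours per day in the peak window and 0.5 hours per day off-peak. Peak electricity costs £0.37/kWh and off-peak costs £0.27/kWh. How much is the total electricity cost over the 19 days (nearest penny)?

£11.01

Power = 3.5 A × 240 V = 840 W = 0.84 kW
Peak energy = 0.84 kW × 1.5 h × 19 = 23.94 kWh
Off-peak energy = 0.84 kW × 0.5 h × 19 = 7.98 kWh
Cost = 23.94 × £0.37 + 7.98 × £0.27 = £8.8578 + £2.1546 = £11.01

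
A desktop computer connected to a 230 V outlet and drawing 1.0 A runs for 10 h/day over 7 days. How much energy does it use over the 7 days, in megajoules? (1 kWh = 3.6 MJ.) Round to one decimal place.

58.0 MJ

Power = 1.0 A × 230 V = 230 W = 0.23 kW
Runtime = 10 h/day × 7 days = 70 h
Energy = 0.23 kW × 70 h = 16.1 kWh
= 16.1 × 3.6 MJ = 58.0 MJ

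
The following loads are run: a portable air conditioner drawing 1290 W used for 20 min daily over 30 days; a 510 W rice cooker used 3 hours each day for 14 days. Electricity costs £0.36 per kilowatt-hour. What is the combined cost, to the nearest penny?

portable air conditioner: Runtime = 20 min × 30 = 600 min = 10 h
portable air conditioner: 1.29 kW × 10 h = 12.9 kWh
rice cooker: Runtime = 3 h/day × 14 days = 42 h
rice cooker: 0.51 kW × 42 h = 21.42 kWh
Total energy = 34.32 kWh
Cost = 34.32 × £0.36 = £12.36

£12.36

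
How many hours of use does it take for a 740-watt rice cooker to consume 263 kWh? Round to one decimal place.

Hours = 263 kWh ÷ 0.74 kW = 355.4 h

355.4 h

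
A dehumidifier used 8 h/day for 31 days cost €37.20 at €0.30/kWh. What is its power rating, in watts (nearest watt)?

500 W

Energy = €37.20 ÷ €0.30/kWh = 124 kWh
Runtime = 8 h/day × 31 days = 248 h
Power = 124 kWh ÷ 248 h = 0.5 kW = 500 W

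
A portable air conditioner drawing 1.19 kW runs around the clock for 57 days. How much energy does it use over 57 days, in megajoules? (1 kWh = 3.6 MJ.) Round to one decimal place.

Runtime = 24 h × 57 = 1368 h
Energy = 1.19 kW × 1368 h = 1627.92 kWh
= 1627.92 × 3.6 MJ = 5860.5 MJ

5860.5 MJ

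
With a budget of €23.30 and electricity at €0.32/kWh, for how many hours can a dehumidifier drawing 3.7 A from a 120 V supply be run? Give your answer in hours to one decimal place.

Power = 3.7 A × 120 V = 444 W = 0.444 kW
Energy available = €23.30 ÷ €0.32/kWh = 72.8125 kWh
Hours = 72.8125 kWh ÷ 0.444 kW = 164.0 h

164.0 h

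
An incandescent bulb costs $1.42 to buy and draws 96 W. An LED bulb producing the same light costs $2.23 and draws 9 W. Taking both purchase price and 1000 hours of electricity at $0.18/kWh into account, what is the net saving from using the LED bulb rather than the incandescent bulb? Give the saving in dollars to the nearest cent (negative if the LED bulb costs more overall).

incandescent bulb: $1.42 + (96/1000) kW × 1000 h × $0.18 = $1.42 + $17.28 = $18.7
LED bulb: $2.23 + (9/1000) kW × 1000 h × $0.18 = $2.23 + $1.62 = $3.85
Saving = $18.7 − $3.85 = $14.85

$14.85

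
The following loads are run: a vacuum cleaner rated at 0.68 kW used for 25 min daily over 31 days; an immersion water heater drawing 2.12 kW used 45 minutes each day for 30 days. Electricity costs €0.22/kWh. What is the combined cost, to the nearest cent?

vacuum cleaner: Runtime = 25 min × 31 = 775 min = 12.916666… h
vacuum cleaner: 0.68 kW × 12.916666… h = 8.783333… kWh
immersion water heater: Runtime = 45 min × 30 = 1350 min = 22.5 h
immersion water heater: 2.12 kW × 22.5 h = 47.7 kWh
Total energy = 56.483333… kWh
Cost = 56.483333… × €0.22 = €12.43

€12.43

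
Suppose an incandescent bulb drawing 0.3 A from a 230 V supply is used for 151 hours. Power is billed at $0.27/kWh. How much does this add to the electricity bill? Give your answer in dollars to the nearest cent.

Power = 0.3 A × 230 V = 69 W = 0.069 kW
Energy = 0.069 kW × 151 h = 10.419 kWh
Cost = 10.419 kWh × $0.27/kWh = $2.81

$2.81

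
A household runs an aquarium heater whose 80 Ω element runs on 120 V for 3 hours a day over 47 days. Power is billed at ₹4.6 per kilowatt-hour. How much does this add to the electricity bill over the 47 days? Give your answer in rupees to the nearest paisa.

₹116.75

Power = V²/R = 120²/80 = 180 W = 0.18 kW
Runtime = 3 h/day × 47 days = 141 h
Energy = 0.18 kW × 141 h = 25.38 kWh
Cost = 25.38 kWh × ₹4.6/kWh = ₹116.75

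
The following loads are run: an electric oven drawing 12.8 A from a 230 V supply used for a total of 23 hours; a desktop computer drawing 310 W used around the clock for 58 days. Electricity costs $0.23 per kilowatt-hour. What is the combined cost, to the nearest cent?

electric oven: Power = 12.8 A × 230 V = 2944 W = 2.944 kW
electric oven: 2.944 kW × 23 h = 67.712 kWh
desktop computer: Runtime = 24 h × 58 = 1392 h
desktop computer: 0.31 kW × 1392 h = 431.52 kWh
Total energy = 499.232 kWh
Cost = 499.232 × $0.23 = $114.82

$114.82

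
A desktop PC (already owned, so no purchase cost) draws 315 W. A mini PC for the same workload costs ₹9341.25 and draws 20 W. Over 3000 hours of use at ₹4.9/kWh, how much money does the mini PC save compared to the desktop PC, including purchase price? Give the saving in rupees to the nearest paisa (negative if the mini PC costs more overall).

-₹5004.75

desktop PC: ₹0.00 + (315/1000) kW × 3000 h × ₹4.9 = ₹0.00 + ₹4630.5 = ₹4630.5
mini PC: ₹9341.25 + (20/1000) kW × 3000 h × ₹4.9 = ₹9341.25 + ₹294 = ₹9635.25
Saving = ₹4630.5 − ₹9635.25 = −₹5004.75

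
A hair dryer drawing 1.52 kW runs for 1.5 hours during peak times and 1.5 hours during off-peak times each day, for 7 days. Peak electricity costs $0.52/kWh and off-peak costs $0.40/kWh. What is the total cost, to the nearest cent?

Peak energy = 1.52 kW × 1.5 h × 7 = 15.96 kWh
Off-peak energy = 1.52 kW × 1.5 h × 7 = 15.96 kWh
Cost = 15.96 × $0.52 + 15.96 × $0.40 = $8.2992 + $6.384 = $14.68

$14.68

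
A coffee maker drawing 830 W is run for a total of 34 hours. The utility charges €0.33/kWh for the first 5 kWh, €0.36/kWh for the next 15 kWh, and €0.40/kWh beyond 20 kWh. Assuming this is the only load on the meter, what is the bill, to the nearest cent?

€10.34

Energy = 0.83 kW × 34 h = 28.22 kWh
Tier 1 (0–5 kWh): 5 × €0.33 = €1.65
Tier 2 (5–20 kWh): 15 × €0.36 = €5.4
Above 20 kWh: 8.22 × €0.40 = €3.288
Bill = €10.34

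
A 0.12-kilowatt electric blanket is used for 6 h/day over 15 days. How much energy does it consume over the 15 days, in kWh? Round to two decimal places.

Runtime = 6 h/day × 15 days = 90 h
Energy = 0.12 kW × 90 h = 10.8 kWh

10.80 kWh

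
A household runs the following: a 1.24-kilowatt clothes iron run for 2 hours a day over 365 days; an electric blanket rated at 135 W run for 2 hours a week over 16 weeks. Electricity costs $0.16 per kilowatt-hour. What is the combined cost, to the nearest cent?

clothes iron: Runtime = 2 h/day × 365 days = 730 h
clothes iron: 1.24 kW × 730 h = 905.2 kWh
electric blanket: Runtime = 2 h/week × 16 weeks = 32 h
electric blanket: 0.135 kW × 32 h = 4.32 kWh
Total energy = 909.52 kWh
Cost = 909.52 × $0.16 = $145.52

$145.52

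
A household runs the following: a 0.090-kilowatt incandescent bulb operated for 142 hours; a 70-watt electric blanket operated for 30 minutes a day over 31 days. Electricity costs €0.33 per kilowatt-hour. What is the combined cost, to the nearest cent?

€4.58

incandescent bulb: 0.09 kW × 142 h = 12.78 kWh
electric blanket: Runtime = 30 min × 31 = 930 min = 15.5 h
electric blanket: 0.07 kW × 15.5 h = 1.085 kWh
Total energy = 13.865 kWh
Cost = 13.865 × €0.33 = €4.58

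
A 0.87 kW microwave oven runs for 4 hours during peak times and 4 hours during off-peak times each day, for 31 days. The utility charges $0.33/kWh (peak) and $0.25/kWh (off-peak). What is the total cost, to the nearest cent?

Peak energy = 0.87 kW × 4 h × 31 = 107.88 kWh
Off-peak energy = 0.87 kW × 4 h × 31 = 107.88 kWh
Cost = 107.88 × $0.33 + 107.88 × $0.25 = $35.6004 + $26.97 = $62.57

$62.57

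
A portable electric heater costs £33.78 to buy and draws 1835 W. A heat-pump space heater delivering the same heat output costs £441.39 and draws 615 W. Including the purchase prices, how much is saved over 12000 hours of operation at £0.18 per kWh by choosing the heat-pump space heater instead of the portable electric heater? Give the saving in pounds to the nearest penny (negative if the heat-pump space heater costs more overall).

portable electric heater: £33.78 + (1835/1000) kW × 12000 h × £0.18 = £33.78 + £3963.6 = £3997.38
heat-pump space heater: £441.39 + (615/1000) kW × 12000 h × £0.18 = £441.39 + £1328.4 = £1769.79
Saving = £3997.38 − £1769.79 = £2227.59

£2227.59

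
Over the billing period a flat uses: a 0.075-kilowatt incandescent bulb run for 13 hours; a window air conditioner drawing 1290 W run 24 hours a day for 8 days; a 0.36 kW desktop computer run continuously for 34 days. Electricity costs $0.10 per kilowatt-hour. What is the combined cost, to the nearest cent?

incandescent bulb: 0.075 kW × 13 h = 0.975 kWh
window air conditioner: Runtime = 24 h × 8 = 192 h
window air conditioner: 1.29 kW × 192 h = 247.68 kWh
desktop computer: Runtime = 24 h × 34 = 816 h
desktop computer: 0.36 kW × 816 h = 293.76 kWh
Total energy = 542.415 kWh
Cost = 542.415 × $0.10 = $54.24

$54.24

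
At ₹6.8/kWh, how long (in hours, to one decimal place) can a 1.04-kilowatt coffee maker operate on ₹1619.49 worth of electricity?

Energy available = ₹1619.49 ÷ ₹6.8/kWh = 238.1603 kWh
Hours = 238.1603 kWh ÷ 1.04 kW = 229.0 h

229.0 h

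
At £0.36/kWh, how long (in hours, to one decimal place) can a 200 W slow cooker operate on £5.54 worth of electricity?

76.9 h

Energy available = £5.54 ÷ £0.36/kWh = 15.3889 kWh
Hours = 15.3889 kWh ÷ 0.2 kW = 76.9 h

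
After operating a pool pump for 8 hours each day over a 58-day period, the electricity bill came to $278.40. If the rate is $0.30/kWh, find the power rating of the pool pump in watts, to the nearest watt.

Energy = $278.40 ÷ $0.30/kWh = 928 kWh
Runtime = 8 h/day × 58 days = 464 h
Power = 928 kWh ÷ 464 h = 2 kW = 2000 W

2000 W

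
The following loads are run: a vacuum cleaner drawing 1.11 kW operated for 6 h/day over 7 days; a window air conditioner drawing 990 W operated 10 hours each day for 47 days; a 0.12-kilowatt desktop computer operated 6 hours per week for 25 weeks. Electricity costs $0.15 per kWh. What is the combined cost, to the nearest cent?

vacuum cleaner: Runtime = 6 h/day × 7 days = 42 h
vacuum cleaner: 1.11 kW × 42 h = 46.62 kWh
window air conditioner: Runtime = 10 h/day × 47 days = 470 h
window air conditioner: 0.99 kW × 470 h = 465.3 kWh
desktop computer: Runtime = 6 h/week × 25 weeks = 150 h
desktop computer: 0.12 kW × 150 h = 18 kWh
Total energy = 529.92 kWh
Cost = 529.92 × $0.15 = $79.49

$79.49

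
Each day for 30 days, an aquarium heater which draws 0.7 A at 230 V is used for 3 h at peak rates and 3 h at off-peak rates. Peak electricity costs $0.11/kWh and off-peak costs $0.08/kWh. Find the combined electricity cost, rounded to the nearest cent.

Power = 0.7 A × 230 V = 161 W = 0.161 kW
Peak energy = 0.161 kW × 3 h × 30 = 14.49 kWh
Off-peak energy = 0.161 kW × 3 h × 30 = 14.49 kWh
Cost = 14.49 × $0.11 + 14.49 × $0.08 = $1.5939 + $1.1592 = $2.75

$2.75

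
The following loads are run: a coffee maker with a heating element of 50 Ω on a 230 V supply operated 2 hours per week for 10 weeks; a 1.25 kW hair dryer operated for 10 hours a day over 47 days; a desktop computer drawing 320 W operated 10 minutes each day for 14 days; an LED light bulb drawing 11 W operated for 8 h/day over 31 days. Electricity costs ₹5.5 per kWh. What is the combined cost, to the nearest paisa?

₹3366.74

coffee maker: Power = V²/R = 230²/50 = 1058 W = 1.058 kW
coffee maker: Runtime = 2 h/week × 10 weeks = 20 h
coffee maker: 1.058 kW × 20 h = 21.16 kWh
hair dryer: Runtime = 10 h/day × 47 days = 470 h
hair dryer: 1.25 kW × 470 h = 587.5 kWh
desktop computer: Runtime = 10 min × 14 = 140 min = 2.333333… h
desktop computer: 0.32 kW × 2.333333… h = 0.746666… kWh
LED light bulb: Runtime = 8 h/day × 31 days = 248 h
LED light bulb: 0.011 kW × 248 h = 2.728 kWh
Total energy = 612.134666… kWh
Cost = 612.134666… × ₹5.5 = ₹3366.74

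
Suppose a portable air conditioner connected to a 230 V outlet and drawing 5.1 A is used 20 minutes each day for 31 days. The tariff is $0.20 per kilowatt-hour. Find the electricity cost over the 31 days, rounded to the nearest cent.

$2.42

Power = 5.1 A × 230 V = 1173 W = 1.173 kW
Runtime = 20 min × 31 = 620 min = 10.333333… h
Energy = 1.173 kW × 10.333333… h = 12.121 kWh
Cost = 12.121 kWh × $0.20/kWh = $2.42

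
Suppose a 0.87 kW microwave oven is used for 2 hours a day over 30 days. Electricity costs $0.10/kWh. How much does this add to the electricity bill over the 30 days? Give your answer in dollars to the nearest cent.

$5.22

Runtime = 2 h/day × 30 days = 60 h
Energy = 0.87 kW × 60 h = 52.2 kWh
Cost = 52.2 kWh × $0.10/kWh = $5.22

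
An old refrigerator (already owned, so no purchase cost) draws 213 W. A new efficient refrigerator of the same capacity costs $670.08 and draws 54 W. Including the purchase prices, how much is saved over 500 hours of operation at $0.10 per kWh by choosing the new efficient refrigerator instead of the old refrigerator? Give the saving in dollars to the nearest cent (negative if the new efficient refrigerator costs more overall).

-$662.13

old refrigerator: $0.00 + (213/1000) kW × 500 h × $0.10 = $0.00 + $10.65 = $10.65
new efficient refrigerator: $670.08 + (54/1000) kW × 500 h × $0.10 = $670.08 + $2.7 = $672.78
Saving = $10.65 − $672.78 = −$662.13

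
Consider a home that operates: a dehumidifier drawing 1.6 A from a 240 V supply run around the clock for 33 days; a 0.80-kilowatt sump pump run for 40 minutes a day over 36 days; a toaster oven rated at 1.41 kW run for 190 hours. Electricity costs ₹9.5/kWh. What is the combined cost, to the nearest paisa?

dehumidifier: Power = 1.6 A × 240 V = 384 W = 0.384 kW
dehumidifier: Runtime = 24 h × 33 = 792 h
dehumidifier: 0.384 kW × 792 h = 304.128 kWh
sump pump: Runtime = 40 min × 36 = 1440 min = 24 h
sump pump: 0.8 kW × 24 h = 19.2 kWh
toaster oven: 1.41 kW × 190 h = 267.9 kWh
Total energy = 591.228 kWh
Cost = 591.228 × ₹9.5 = ₹5616.67

₹5616.67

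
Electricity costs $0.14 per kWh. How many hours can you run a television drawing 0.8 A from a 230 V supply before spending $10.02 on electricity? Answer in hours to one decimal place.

Power = 0.8 A × 230 V = 184 W = 0.184 kW
Energy available = $10.02 ÷ $0.14/kWh = 71.5714 kWh
Hours = 71.5714 kWh ÷ 0.184 kW = 389.0 h

389.0 h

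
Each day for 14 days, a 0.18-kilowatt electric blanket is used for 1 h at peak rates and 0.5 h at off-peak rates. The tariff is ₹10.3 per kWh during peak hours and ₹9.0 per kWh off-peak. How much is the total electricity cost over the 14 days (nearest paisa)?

₹37.30

Peak energy = 0.18 kW × 1 h × 14 = 2.52 kWh
Off-peak energy = 0.18 kW × 0.5 h × 14 = 1.26 kWh
Cost = 2.52 × ₹10.3 + 1.26 × ₹9.0 = ₹25.956 + ₹11.34 = ₹37.30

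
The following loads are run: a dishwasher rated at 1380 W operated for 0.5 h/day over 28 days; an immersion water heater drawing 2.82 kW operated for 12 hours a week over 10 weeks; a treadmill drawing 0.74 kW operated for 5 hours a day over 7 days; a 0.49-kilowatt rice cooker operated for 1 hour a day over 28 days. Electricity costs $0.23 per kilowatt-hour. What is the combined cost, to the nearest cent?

$91.39

dishwasher: Runtime = 0.5 h/day × 28 days = 14 h
dishwasher: 1.38 kW × 14 h = 19.32 kWh
immersion water heater: Runtime = 12 h/week × 10 weeks = 120 h
immersion water heater: 2.82 kW × 120 h = 338.4 kWh
treadmill: Runtime = 5 h/day × 7 days = 35 h
treadmill: 0.74 kW × 35 h = 25.9 kWh
rice cooker: Runtime = 1 h/day × 28 days = 28 h
rice cooker: 0.49 kW × 28 h = 13.72 kWh
Total energy = 397.34 kWh
Cost = 397.34 × $0.23 = $91.39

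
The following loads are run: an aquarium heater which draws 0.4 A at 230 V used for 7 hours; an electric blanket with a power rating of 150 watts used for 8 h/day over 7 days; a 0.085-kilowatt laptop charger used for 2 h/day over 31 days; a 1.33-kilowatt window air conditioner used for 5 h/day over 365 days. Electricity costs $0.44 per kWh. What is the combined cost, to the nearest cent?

$1074.29

aquarium heater: Power = 0.4 A × 230 V = 92 W = 0.092 kW
aquarium heater: 0.092 kW × 7 h = 0.644 kWh
electric blanket: Runtime = 8 h/day × 7 days = 56 h
electric blanket: 0.15 kW × 56 h = 8.4 kWh
laptop charger: Runtime = 2 h/day × 31 days = 62 h
laptop charger: 0.085 kW × 62 h = 5.27 kWh
window air conditioner: Runtime = 5 h/day × 365 days = 1825 h
window air conditioner: 1.33 kW × 1825 h = 2427.25 kWh
Total energy = 2441.564 kWh
Cost = 2441.564 × $0.44 = $1074.29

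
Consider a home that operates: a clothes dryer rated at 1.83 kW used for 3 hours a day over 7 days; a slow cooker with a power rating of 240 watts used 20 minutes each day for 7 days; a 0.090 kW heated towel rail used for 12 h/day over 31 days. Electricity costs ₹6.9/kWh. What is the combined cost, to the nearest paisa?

clothes dryer: Runtime = 3 h/day × 7 days = 21 h
clothes dryer: 1.83 kW × 21 h = 38.43 kWh
slow cooker: Runtime = 20 min × 7 = 140 min = 2.333333… h
slow cooker: 0.24 kW × 2.333333… h = 0.56 kWh
heated towel rail: Runtime = 12 h/day × 31 days = 372 h
heated towel rail: 0.09 kW × 372 h = 33.48 kWh
Total energy = 72.47 kWh
Cost = 72.47 × ₹6.9 = ₹500.04

₹500.04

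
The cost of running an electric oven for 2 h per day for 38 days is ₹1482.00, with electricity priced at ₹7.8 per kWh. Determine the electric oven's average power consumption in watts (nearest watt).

Energy = ₹1482.00 ÷ ₹7.8/kWh = 190 kWh
Runtime = 2 h/day × 38 days = 76 h
Power = 190 kWh ÷ 76 h = 2.5 kW = 2500 W

2500 W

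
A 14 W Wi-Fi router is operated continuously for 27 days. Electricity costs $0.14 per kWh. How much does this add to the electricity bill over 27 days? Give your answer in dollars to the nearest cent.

Runtime = 24 h × 27 = 648 h
Energy = 0.014 kW × 648 h = 9.072 kWh
Cost = 9.072 kWh × $0.14/kWh = $1.27

$1.27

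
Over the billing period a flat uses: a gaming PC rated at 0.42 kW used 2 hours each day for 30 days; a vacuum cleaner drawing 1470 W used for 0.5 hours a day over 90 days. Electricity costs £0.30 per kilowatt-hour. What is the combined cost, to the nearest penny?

£27.41

gaming PC: Runtime = 2 h/day × 30 days = 60 h
gaming PC: 0.42 kW × 60 h = 25.2 kWh
vacuum cleaner: Runtime = 0.5 h/day × 90 days = 45 h
vacuum cleaner: 1.47 kW × 45 h = 66.15 kWh
Total energy = 91.35 kWh
Cost = 91.35 × £0.30 = £27.41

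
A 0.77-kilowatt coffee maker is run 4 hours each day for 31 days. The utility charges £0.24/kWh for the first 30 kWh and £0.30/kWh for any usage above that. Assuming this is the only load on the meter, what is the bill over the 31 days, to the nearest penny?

£26.84

Runtime = 4 h/day × 31 days = 124 h
Energy = 0.77 kW × 124 h = 95.48 kWh
Tier 1 (0–30 kWh): 30 × £0.24 = £7.2
Above 30 kWh: 65.48 × £0.30 = £19.644
Bill = £26.84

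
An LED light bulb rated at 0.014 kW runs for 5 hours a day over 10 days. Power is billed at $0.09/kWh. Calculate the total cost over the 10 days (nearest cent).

$0.06

Runtime = 5 h/day × 10 days = 50 h
Energy = 0.014 kW × 50 h = 0.7 kWh
Cost = 0.7 kWh × $0.09/kWh = $0.06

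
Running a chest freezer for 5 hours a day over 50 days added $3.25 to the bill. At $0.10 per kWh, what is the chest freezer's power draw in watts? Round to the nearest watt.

130 W

Energy = $3.25 ÷ $0.10/kWh = 32.5 kWh
Runtime = 5 h/day × 50 days = 250 h
Power = 32.5 kWh ÷ 250 h = 0.13 kW = 130 W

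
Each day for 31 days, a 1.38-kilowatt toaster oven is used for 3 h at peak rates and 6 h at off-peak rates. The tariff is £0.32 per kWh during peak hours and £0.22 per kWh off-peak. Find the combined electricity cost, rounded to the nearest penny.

£97.54

Peak energy = 1.38 kW × 3 h × 31 = 128.34 kWh
Off-peak energy = 1.38 kW × 6 h × 31 = 256.68 kWh
Cost = 128.34 × £0.32 + 256.68 × £0.22 = £41.0688 + £56.4696 = £97.54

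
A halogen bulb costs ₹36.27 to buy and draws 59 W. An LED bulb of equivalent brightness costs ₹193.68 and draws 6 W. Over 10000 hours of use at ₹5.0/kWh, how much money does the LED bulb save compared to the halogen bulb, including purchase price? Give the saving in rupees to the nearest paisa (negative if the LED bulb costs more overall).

halogen bulb: ₹36.27 + (59/1000) kW × 10000 h × ₹5.0 = ₹36.27 + ₹2950 = ₹2986.27
LED bulb: ₹193.68 + (6/1000) kW × 10000 h × ₹5.0 = ₹193.68 + ₹300 = ₹493.68
Saving = ₹2986.27 − ₹493.68 = ₹2492.59

₹2492.59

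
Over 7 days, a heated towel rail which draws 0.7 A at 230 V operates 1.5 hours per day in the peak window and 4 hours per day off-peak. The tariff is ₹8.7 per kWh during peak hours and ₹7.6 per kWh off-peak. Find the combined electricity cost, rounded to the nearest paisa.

₹48.97

Power = 0.7 A × 230 V = 161 W = 0.161 kW
Peak energy = 0.161 kW × 1.5 h × 7 = 1.6905 kWh
Off-peak energy = 0.161 kW × 4 h × 7 = 4.508 kWh
Cost = 1.6905 × ₹8.7 + 4.508 × ₹7.6 = ₹14.70735 + ₹34.2608 = ₹48.97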